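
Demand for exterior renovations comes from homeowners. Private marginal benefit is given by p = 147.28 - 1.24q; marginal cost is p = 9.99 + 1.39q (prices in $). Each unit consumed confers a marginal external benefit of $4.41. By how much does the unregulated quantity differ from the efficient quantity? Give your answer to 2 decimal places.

Market equilibrium (private): 9.99 + 1.39q = 147.28 - 1.24q → q_m = 52.2015.
Social marginal benefit = demand + MEB = 151.69 - 1.24q.
Set SMB = MC: 151.69 - 1.24q = 9.99 + 1.39q → q* = 53.8783.
Gap = |52.2015 − 53.8783| = 1.6768.

1.68 units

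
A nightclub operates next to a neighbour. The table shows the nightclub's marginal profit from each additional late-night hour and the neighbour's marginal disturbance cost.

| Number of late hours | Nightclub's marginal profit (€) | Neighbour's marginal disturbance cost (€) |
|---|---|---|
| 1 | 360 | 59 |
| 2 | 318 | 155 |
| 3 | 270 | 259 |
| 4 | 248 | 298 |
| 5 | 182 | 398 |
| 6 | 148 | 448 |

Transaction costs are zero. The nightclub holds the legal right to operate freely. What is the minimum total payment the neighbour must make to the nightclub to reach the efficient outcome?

Left alone the nightclub would choose level 6 (marginal profit stays positive).
Efficient level: k* = 3 (marginal profit ≥ marginal disturbance cost through 3).
The neighbour must at least cover the nightclub's forgone profit from cutting 6→3: 248 + 182 + 148 = 578.

€578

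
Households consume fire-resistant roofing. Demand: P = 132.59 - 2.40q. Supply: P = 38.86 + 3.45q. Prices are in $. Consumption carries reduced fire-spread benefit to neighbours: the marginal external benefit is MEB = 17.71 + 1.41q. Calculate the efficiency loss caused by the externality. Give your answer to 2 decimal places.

DWL = $182.91

Market equilibrium (private): 38.86 + 3.45q = 132.59 - 2.40q → q_m = 16.0222.
Social marginal benefit = demand + MEB = 150.30 - 0.99q.
Set SMB = MC: 150.30 - 0.99q = 38.86 + 3.45q → q* = 25.0991.
The loss is the area between SMB and MC from q* to q_m; with linear curves that's a triangle of height MEB(q_m).
DWL = ½ × 9.0769 × 40.3013 = 182.9054.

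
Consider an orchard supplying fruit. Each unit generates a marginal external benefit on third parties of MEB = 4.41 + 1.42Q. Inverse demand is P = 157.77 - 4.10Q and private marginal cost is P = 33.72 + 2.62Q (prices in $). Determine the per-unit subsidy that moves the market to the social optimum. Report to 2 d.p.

subsidy = $38.83 per unit

Social marginal cost = private MC − MEB = 29.31 + 1.20Q.
Set SMC = demand: 29.31 + 1.20Q = 157.77 - 4.10Q → Q* = 24.2377.
The Pigouvian subsidy equals MEB at Q*: 4.41 + 1.42×24.2377 = 38.8275.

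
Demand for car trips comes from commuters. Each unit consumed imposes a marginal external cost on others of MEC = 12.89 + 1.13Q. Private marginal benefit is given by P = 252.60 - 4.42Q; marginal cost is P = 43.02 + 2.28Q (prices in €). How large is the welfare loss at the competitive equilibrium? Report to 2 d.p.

Market equilibrium (private): 43.02 + 2.28Q = 252.60 - 4.42Q → Q_m = 31.2806.
Social marginal benefit = demand − MEC = 239.71 - 5.55Q.
Set SMB = MC: 239.71 - 5.55Q = 43.02 + 2.28Q → Q* = 25.1201.
The loss is the area between SMB and MC from Q* to Q_m; with linear curves that's a triangle of height MEC(Q_m).
DWL = ½ × 6.1605 × 48.2371 = 148.5823.

DWL = €148.58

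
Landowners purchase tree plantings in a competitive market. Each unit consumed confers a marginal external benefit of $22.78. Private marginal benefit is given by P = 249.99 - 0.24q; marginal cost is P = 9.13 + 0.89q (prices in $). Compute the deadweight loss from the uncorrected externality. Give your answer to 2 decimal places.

Market equilibrium (private): 9.13 + 0.89q = 249.99 - 0.24q → q_m = 213.1504.
Social marginal benefit = demand + MEB = 272.77 - 0.24q.
Set SMB = MC: 272.77 - 0.24q = 9.13 + 0.89q → q* = 233.3097.
The welfare-loss triangle has base |q_m − q*| and height MEB(q_m) (the vertical gap between SMB and MC is zero at q* and MEB at q_m).
DWL = ½ × 20.1593 × 22.7800 = 229.6144.

DWL = $229.61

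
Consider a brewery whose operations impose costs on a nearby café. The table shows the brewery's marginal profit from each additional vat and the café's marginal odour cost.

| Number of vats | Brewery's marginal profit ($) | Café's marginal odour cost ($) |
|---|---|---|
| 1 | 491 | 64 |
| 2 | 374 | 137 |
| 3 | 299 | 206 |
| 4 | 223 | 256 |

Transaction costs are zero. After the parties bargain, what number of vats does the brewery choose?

3

Bargaining reaches the level where marginal profit last exceeds marginal odour cost.
That holds through level 3 (299 ≥ 206) but not at 4 (223 < 256).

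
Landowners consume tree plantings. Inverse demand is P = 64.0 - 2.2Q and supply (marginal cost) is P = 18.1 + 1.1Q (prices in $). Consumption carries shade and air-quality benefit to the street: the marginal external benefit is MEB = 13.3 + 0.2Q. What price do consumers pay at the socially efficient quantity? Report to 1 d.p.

P = $22.0

Social marginal benefit = demand + MEB = 77.3 - 2.0Q.
Set SMB = MC: 77.3 - 2.0Q = 18.1 + 1.1Q → Q* = 19.0968.
Consumer price on the demand curve at Q*: 64.0 − 2.2×19.0968 = 21.9870.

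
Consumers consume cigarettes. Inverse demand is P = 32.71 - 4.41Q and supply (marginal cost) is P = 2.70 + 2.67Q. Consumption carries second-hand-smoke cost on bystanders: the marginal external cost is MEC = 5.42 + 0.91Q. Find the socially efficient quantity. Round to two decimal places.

Q* = 3.08

Social marginal benefit = demand − MEC = 27.29 - 5.32Q.
Set SMB = MC: 27.29 - 5.32Q = 2.70 + 2.67Q → Q* = 3.0776.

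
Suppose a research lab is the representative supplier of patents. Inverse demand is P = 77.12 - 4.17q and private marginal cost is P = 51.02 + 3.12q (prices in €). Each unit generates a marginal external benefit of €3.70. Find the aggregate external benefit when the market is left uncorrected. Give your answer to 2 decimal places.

Market equilibrium (private): 51.02 + 3.12q = 77.12 - 4.17q → q_m = 3.5802.
Total external benefit = MEB × q_m = 3.70 × 3.5802 = 13.2467.

€13.25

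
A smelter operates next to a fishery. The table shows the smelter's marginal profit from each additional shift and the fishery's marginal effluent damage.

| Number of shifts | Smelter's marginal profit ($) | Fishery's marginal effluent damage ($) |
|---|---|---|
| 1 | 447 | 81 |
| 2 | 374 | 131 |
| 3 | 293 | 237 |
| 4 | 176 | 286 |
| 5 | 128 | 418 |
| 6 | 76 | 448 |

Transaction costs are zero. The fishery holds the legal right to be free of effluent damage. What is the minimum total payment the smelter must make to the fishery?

$449

Efficient level: marginal profit ≥ marginal effluent damage through level 3, so k* = 3.
With the fishery holding the right, the smelter must at least compensate total damage at k*: 81 + 131 + 237 = 449.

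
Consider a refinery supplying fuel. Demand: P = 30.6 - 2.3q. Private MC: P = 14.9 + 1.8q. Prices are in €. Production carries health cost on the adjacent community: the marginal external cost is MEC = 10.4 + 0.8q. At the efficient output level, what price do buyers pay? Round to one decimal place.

P = €28.1

Social marginal cost = private MC + MEC = 25.3 + 2.6q.
Set SMC = demand: 25.3 + 2.6q = 30.6 - 2.3q → q* = 1.0816.
Consumer price on the demand curve at q*: 30.6 − 2.3×1.0816 = 28.1123.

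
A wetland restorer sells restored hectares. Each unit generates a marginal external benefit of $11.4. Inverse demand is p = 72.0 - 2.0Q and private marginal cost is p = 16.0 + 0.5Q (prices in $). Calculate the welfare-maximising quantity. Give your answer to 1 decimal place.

Social marginal cost = private MC − MEB = 4.6 + 0.5Q.
Set SMC = demand: 4.6 + 0.5Q = 72.0 - 2.0Q → Q* = 26.9600.

Q* = 27.0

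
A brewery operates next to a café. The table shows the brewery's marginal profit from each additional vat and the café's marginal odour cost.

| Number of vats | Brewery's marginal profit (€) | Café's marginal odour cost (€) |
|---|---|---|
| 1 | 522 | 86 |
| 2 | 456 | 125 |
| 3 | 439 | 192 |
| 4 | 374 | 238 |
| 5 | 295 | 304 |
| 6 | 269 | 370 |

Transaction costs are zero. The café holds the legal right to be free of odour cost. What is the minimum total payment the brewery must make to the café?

€641

Efficient level: marginal profit ≥ marginal odour cost through level 4, so k* = 4.
With the café holding the right, the brewery must at least compensate total damage at k*: 86 + 125 + 192 + 238 = 641.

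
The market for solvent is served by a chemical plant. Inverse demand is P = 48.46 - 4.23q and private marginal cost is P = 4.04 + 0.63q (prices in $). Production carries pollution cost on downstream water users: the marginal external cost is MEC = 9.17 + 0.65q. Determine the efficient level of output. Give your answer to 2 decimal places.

q* = 6.40

Social marginal cost = private MC + MEC = 13.21 + 1.28q.
Set SMC = demand: 13.21 + 1.28q = 48.46 - 4.23q → q* = 6.3975.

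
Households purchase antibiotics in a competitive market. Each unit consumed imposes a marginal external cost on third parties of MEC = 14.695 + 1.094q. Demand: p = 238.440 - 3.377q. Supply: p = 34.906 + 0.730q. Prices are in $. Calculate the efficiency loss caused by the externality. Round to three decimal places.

Market equilibrium (private): 34.906 + 0.730q = 238.440 - 3.377q → q_m = 49.5578.
Social marginal benefit = demand − MEC = 223.745 - 4.471q.
Set SMB = MC: 223.745 - 4.471q = 34.906 + 0.730q → q* = 36.3082.
The loss is the area between SMB and MC from q* to q_m; with linear curves that's a triangle of height MEC(q_m).
DWL = ½ × 13.2496 × 68.9113 = 456.5236.

DWL = $456.524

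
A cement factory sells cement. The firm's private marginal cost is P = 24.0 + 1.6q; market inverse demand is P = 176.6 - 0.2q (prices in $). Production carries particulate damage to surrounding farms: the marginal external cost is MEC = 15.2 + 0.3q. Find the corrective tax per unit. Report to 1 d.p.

Social marginal cost = private MC + MEC = 39.2 + 1.9q.
Set SMC = demand: 39.2 + 1.9q = 176.6 - 0.2q → q* = 65.4286.
The Pigouvian tax equals MEC at q*: 15.2 + 0.3×65.4286 = 34.8286.

tax = $34.8 per unit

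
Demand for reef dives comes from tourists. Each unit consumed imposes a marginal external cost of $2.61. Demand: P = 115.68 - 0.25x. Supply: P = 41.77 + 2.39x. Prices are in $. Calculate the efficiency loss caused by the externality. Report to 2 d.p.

DWL = $1.29

Market equilibrium (private): 41.77 + 2.39x = 115.68 - 0.25x → x_m = 27.9962.
Social marginal benefit = demand − MEC = 113.07 - 0.25x.
Set SMB = MC: 113.07 - 0.25x = 41.77 + 2.39x → x* = 27.0076.
The loss is the area between SMB and MC from x* to x_m; with linear curves that's a triangle of height MEC(x_m).
DWL = ½ × 0.9886 × 2.6100 = 1.2901.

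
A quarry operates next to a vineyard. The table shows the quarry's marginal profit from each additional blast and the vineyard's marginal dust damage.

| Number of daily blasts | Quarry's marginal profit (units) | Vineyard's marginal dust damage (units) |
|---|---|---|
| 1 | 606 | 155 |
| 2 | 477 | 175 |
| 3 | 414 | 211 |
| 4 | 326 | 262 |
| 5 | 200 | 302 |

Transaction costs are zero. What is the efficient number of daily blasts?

4

Bargaining reaches the level where marginal profit last exceeds marginal dust damage.
That holds through level 4 (326 ≥ 262) but not at 5 (200 < 302).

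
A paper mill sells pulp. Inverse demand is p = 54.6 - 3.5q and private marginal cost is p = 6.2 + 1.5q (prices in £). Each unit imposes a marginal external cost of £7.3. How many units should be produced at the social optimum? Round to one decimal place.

q* = 8.2

Social marginal cost = private MC + MEC = 13.5 + 1.5q.
Set SMC = demand: 13.5 + 1.5q = 54.6 - 3.5q → q* = 8.2200.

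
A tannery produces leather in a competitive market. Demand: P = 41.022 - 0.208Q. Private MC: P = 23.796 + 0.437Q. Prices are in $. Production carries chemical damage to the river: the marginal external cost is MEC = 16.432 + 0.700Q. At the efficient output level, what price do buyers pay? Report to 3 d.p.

Social marginal cost = private MC + MEC = 40.228 + 1.137Q.
Set SMC = demand: 40.228 + 1.137Q = 41.022 - 0.208Q → Q* = 0.5903.
Consumer price on the demand curve at Q*: 41.022 − 0.208×0.5903 = 40.8992.

P = $40.899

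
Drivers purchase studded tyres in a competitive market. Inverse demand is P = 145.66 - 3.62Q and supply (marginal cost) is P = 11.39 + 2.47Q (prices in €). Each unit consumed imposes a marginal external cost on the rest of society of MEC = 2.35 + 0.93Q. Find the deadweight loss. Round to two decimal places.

DWL = €37.20

Market equilibrium (private): 11.39 + 2.47Q = 145.66 - 3.62Q → Q_m = 22.0476.
Social marginal benefit = demand − MEC = 143.31 - 4.55Q.
Set SMB = MC: 143.31 - 4.55Q = 11.39 + 2.47Q → Q* = 18.7920.
The loss is the area between SMB and MC from Q* to Q_m; with linear curves that's a triangle of height MEC(Q_m).
DWL = ½ × 3.2556 × 22.8543 = 37.2022.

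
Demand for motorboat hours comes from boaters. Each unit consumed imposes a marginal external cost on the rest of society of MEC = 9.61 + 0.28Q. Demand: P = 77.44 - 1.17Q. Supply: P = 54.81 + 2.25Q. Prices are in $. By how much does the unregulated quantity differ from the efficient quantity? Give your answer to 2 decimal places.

3.10 units

Market equilibrium (private): 54.81 + 2.25Q = 77.44 - 1.17Q → Q_m = 6.6170.
Social marginal benefit = demand − MEC = 67.83 - 1.45Q.
Set SMB = MC: 67.83 - 1.45Q = 54.81 + 2.25Q → Q* = 3.5189.
Gap = |6.6170 − 3.5189| = 3.0981.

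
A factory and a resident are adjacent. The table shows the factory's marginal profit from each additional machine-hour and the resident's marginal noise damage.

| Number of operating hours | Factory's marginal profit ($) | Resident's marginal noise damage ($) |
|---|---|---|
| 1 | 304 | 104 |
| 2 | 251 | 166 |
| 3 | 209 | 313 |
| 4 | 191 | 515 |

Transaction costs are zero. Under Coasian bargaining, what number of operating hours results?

2

Bargaining reaches the level where marginal profit last exceeds marginal noise damage.
That holds through level 2 (251 ≥ 166) but not at 3 (209 < 313).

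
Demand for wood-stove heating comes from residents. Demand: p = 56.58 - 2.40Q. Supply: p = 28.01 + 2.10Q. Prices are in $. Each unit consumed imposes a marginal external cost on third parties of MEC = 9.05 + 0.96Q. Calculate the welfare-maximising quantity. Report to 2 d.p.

Q* = 3.58

Social marginal benefit = demand − MEC = 47.53 - 3.36Q.
Set SMB = MC: 47.53 - 3.36Q = 28.01 + 2.10Q → Q* = 3.5751.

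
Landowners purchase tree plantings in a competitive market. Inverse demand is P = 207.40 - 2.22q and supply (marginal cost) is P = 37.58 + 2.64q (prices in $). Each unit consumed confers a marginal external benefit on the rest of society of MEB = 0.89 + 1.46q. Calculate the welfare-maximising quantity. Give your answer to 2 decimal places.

q* = 50.21

Social marginal benefit = demand + MEB = 208.29 - 0.76q.
Set SMB = MC: 208.29 - 0.76q = 37.58 + 2.64q → q* = 50.2088.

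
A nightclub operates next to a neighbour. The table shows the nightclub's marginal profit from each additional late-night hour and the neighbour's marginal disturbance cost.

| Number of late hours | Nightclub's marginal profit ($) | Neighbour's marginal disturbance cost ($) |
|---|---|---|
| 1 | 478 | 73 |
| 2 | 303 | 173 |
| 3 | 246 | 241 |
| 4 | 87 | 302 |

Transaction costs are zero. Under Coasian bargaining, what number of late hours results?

Bargaining reaches the level where marginal profit last exceeds marginal disturbance cost.
That holds through level 3 (246 ≥ 241) but not at 4 (87 < 302).

3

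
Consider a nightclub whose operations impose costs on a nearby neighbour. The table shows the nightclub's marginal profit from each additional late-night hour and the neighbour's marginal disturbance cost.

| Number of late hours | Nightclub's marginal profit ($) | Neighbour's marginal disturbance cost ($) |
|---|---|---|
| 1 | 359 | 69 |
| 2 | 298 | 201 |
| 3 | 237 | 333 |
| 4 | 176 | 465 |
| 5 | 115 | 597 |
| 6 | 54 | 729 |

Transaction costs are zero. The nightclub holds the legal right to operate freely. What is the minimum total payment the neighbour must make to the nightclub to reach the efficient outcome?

Left alone the nightclub would choose level 6 (marginal profit stays positive).
Efficient level: k* = 2 (marginal profit ≥ marginal disturbance cost through 2).
The neighbour must at least cover the nightclub's forgone profit from cutting 6→2: 237 + 176 + 115 + 54 = 582.

$582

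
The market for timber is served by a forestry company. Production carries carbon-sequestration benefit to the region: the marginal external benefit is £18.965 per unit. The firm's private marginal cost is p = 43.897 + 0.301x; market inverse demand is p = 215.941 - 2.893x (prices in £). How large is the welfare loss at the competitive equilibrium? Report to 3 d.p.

Market equilibrium (private): 43.897 + 0.301x = 215.941 - 2.893x → x_m = 53.8647.
Social marginal cost = private MC − MEB = 24.932 + 0.301x.
Set SMC = demand: 24.932 + 0.301x = 215.941 - 2.893x → x* = 59.8024.
Between x* and x_m the wedge demand − SMC runs linearly from 0 to MEB(x_m), so the loss is a triangle.
DWL = ½ × 5.9377 × 18.9650 = 56.3042.

DWL = £56.304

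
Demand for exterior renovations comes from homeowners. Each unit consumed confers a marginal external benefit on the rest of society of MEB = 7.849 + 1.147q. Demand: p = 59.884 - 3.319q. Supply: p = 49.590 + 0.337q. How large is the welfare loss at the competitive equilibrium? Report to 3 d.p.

Market equilibrium (private): 49.590 + 0.337q = 59.884 - 3.319q → q_m = 2.8156.
Social marginal benefit = demand + MEB = 67.733 - 2.172q.
Set SMB = MC: 67.733 - 2.172q = 49.590 + 0.337q → q* = 7.2312.
The loss is the area between SMB and MC from q* to q_m; with linear curves that's a triangle of height MEB(q_m).
DWL = ½ × 4.4156 × 11.0785 = 24.4591.

DWL = 24.459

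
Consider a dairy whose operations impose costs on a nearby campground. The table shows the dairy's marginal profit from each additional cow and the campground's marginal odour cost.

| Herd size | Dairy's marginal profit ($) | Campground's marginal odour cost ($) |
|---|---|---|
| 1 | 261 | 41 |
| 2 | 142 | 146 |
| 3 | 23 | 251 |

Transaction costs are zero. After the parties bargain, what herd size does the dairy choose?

1

Bargaining reaches the level where marginal profit last exceeds marginal odour cost.
That holds through level 1 (261 ≥ 41) but not at 2 (142 < 146).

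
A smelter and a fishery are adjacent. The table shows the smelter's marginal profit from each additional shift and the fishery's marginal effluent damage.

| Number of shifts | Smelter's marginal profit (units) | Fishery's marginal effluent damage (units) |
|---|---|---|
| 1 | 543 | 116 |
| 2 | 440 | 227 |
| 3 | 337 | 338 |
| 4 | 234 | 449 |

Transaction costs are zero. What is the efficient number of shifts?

2

Bargaining reaches the level where marginal profit last exceeds marginal effluent damage.
That holds through level 2 (440 ≥ 227) but not at 3 (337 < 338).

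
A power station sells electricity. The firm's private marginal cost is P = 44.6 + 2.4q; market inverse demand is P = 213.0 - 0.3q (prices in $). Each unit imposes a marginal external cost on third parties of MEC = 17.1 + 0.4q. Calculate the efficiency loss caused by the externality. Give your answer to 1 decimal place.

Market equilibrium (private): 44.6 + 2.4q = 213.0 - 0.3q → q_m = 62.3704.
Social marginal cost = private MC + MEC = 61.7 + 2.8q.
Set SMC = demand: 61.7 + 2.8q = 213.0 - 0.3q → q* = 48.8065.
The welfare-loss triangle has base |q_m − q*| and height MEC(q_m) (the vertical gap between SMC and demand is zero at q* and MEC at q_m).
DWL = ½ × 13.5639 × 42.0481 = 285.1681.

DWL = $285.2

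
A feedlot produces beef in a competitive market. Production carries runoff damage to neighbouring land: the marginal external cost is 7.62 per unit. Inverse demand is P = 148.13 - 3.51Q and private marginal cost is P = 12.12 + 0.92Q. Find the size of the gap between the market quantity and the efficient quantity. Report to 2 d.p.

1.72 units

Market equilibrium (private): 12.12 + 0.92Q = 148.13 - 3.51Q → Q_m = 30.7020.
Social marginal cost = private MC + MEC = 19.74 + 0.92Q.
Set SMC = demand: 19.74 + 0.92Q = 148.13 - 3.51Q → Q* = 28.9819.
Gap = |30.7020 − 28.9819| = 1.7201.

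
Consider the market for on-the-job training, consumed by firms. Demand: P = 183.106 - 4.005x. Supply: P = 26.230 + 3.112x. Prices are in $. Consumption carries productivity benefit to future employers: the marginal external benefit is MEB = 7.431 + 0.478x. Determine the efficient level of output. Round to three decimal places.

x* = 24.749

Social marginal benefit = demand + MEB = 190.537 - 3.527x.
Set SMB = MC: 190.537 - 3.527x = 26.230 + 3.112x → x* = 24.7488.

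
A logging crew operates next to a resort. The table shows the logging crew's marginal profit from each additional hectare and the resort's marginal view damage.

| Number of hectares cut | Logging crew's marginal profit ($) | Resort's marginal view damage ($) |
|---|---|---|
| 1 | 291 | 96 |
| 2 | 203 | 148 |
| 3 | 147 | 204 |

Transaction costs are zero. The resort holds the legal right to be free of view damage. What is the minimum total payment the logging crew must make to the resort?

Efficient level: marginal profit ≥ marginal view damage through level 2, so k* = 2.
With the resort holding the right, the logging crew must at least compensate total damage at k*: 96 + 148 = 244.

$244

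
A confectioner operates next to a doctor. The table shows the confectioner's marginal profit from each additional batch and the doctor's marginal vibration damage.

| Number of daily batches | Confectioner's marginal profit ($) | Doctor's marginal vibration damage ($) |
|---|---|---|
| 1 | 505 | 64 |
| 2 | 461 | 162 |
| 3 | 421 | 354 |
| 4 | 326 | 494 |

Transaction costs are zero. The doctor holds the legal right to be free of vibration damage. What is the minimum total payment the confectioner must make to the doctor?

Efficient level: marginal profit ≥ marginal vibration damage through level 3, so k* = 3.
With the doctor holding the right, the confectioner must at least compensate total damage at k*: 64 + 162 + 354 = 580.

$580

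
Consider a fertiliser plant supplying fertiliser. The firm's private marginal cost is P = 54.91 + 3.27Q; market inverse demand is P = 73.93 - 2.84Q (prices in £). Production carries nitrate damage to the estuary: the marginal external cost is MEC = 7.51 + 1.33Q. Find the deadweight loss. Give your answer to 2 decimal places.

DWL = £9.12

Market equilibrium (private): 54.91 + 3.27Q = 73.93 - 2.84Q → Q_m = 3.1129.
Social marginal cost = private MC + MEC = 62.42 + 4.60Q.
Set SMC = demand: 62.42 + 4.60Q = 73.93 - 2.84Q → Q* = 1.5470.
Between Q* and Q_m the wedge SMC − demand runs linearly from 0 to MEC(Q_m), so the loss is a triangle.
DWL = ½ × 1.5659 × 11.6502 = 9.1215.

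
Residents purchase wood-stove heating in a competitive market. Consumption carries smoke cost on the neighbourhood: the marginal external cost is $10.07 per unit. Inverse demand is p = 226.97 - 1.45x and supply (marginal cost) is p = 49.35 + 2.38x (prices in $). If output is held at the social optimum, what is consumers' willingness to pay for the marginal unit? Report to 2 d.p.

Social marginal benefit = demand − MEC = 216.90 - 1.45x.
Set SMB = MC: 216.90 - 1.45x = 49.35 + 2.38x → x* = 43.7467.
Consumer price on the demand curve at x*: 226.97 − 1.45×43.7467 = 163.5373.

P = $163.54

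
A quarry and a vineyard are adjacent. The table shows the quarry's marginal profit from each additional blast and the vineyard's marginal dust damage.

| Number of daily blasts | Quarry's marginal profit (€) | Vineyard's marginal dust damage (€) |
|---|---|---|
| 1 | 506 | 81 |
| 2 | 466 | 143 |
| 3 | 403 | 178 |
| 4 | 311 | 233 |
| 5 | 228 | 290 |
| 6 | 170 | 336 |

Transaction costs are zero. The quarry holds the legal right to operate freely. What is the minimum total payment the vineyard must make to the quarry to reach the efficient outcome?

€398

Left alone the quarry would choose level 6 (marginal profit stays positive).
Efficient level: k* = 4 (marginal profit ≥ marginal dust damage through 4).
The vineyard must at least cover the quarry's forgone profit from cutting 6→4: 228 + 170 = 398.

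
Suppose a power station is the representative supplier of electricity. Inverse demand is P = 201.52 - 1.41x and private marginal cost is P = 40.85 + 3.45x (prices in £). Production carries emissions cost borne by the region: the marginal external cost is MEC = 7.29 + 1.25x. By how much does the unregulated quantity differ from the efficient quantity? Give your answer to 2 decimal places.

7.96 units

Market equilibrium (private): 40.85 + 3.45x = 201.52 - 1.41x → x_m = 33.0597.
Social marginal cost = private MC + MEC = 48.14 + 4.70x.
Set SMC = demand: 48.14 + 4.70x = 201.52 - 1.41x → x* = 25.1031.
Gap = |33.0597 − 25.1031| = 7.9566.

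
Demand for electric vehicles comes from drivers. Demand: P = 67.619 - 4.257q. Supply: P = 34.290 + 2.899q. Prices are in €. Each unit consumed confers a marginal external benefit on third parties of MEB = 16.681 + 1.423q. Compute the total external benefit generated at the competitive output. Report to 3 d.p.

Market equilibrium (private): 34.290 + 2.899q = 67.619 - 4.257q → q_m = 4.6575.
Total external benefit = ∫₀^{q_m} (16.681 + 1.423q) dq = 16.681×4.6575 + ½×1.423×4.6575² = 93.1258.

€93.126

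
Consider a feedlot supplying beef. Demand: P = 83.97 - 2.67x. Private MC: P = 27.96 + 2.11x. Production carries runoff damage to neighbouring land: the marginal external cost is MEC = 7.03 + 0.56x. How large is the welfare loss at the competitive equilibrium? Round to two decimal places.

Market equilibrium (private): 27.96 + 2.11x = 83.97 - 2.67x → x_m = 11.7176.
Social marginal cost = private MC + MEC = 34.99 + 2.67x.
Set SMC = demand: 34.99 + 2.67x = 83.97 - 2.67x → x* = 9.1723.
The welfare-loss triangle has base |x_m − x*| and height MEC(x_m) (the vertical gap between SMC and demand is zero at x* and MEC at x_m).
DWL = ½ × 2.5453 × 13.5918 = 17.2976.

DWL = 17.30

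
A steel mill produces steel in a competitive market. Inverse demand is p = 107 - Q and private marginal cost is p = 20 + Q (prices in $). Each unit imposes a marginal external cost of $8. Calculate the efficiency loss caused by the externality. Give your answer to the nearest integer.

DWL = $16

Market equilibrium (private): 20 + Q = 107 - Q → Q_m = 43.5000.
Social marginal cost = private MC + MEC = 28 + Q.
Set SMC = demand: 28 + Q = 107 - Q → Q* = 39.5000.
Height of the DWL triangle at Q_m is SMC(Q_m) − demand(Q_m) = MEC(Q_m) = 8.0000.
DWL = ½ × 4.0000 × 8.0000 = 16.0000.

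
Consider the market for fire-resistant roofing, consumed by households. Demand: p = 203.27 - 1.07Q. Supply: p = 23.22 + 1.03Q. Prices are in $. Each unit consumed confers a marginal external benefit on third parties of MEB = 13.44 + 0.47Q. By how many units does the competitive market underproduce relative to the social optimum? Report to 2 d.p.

32.97 units

Market equilibrium (private): 23.22 + 1.03Q = 203.27 - 1.07Q → Q_m = 85.7381.
Social marginal benefit = demand + MEB = 216.71 - 0.60Q.
Set SMB = MC: 216.71 - 0.60Q = 23.22 + 1.03Q → Q* = 118.7055.
Gap = |85.7381 − 118.7055| = 32.9674.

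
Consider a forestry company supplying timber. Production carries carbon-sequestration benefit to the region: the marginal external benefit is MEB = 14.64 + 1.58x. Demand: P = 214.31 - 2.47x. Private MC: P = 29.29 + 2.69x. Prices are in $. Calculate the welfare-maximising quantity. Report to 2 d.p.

x* = 55.77

Social marginal cost = private MC − MEB = 14.65 + 1.11x.
Set SMC = demand: 14.65 + 1.11x = 214.31 - 2.47x → x* = 55.7709.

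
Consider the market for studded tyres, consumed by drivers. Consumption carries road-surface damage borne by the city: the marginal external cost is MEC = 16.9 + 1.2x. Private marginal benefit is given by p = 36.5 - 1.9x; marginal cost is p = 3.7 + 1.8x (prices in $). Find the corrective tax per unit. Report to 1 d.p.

Social marginal benefit = demand − MEC = 19.6 - 3.1x.
Set SMB = MC: 19.6 - 3.1x = 3.7 + 1.8x → x* = 3.2449.
The Pigouvian tax equals MEC at x*: 16.9 + 1.2×3.2449 = 20.7939.

tax = $20.8 per unit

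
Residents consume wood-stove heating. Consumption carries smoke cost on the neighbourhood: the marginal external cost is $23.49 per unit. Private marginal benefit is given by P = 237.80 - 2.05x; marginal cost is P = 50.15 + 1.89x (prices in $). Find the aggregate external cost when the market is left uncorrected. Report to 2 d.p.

Market equilibrium (private): 50.15 + 1.89x = 237.80 - 2.05x → x_m = 47.6269.
Total external cost = MEC × x_m = 23.49 × 47.6269 = 1118.7559.

$1118.76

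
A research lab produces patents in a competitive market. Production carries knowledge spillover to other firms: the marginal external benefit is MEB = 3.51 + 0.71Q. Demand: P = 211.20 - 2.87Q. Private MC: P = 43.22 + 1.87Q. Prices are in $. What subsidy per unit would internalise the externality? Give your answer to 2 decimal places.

subsidy = $33.72 per unit

Social marginal cost = private MC − MEB = 39.71 + 1.16Q.
Set SMC = demand: 39.71 + 1.16Q = 211.20 - 2.87Q → Q* = 42.5533.
The Pigouvian subsidy equals MEB at Q*: 3.51 + 0.71×42.5533 = 33.7228.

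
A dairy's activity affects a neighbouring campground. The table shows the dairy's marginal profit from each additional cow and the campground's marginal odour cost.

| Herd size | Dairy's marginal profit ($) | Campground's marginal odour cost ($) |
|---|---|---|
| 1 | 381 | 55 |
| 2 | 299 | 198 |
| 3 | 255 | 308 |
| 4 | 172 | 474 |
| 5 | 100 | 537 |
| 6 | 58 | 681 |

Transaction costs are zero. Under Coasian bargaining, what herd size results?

2

Bargaining reaches the level where marginal profit last exceeds marginal odour cost.
That holds through level 2 (299 ≥ 198) but not at 3 (255 < 308).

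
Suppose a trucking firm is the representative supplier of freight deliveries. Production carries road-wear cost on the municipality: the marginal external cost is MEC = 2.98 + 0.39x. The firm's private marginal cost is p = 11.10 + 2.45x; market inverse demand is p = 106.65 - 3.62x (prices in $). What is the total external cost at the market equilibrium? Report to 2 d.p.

$95.23

Market equilibrium (private): 11.10 + 2.45x = 106.65 - 3.62x → x_m = 15.7414.
Total external cost = ∫₀^{x_m} (2.98 + 0.39x) dx = 2.98×15.7414 + ½×0.39×15.7414² = 95.2287.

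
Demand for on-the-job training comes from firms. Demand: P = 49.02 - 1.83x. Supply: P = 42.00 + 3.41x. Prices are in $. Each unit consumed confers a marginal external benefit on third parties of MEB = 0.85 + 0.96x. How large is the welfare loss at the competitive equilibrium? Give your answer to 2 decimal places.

Market equilibrium (private): 42.00 + 3.41x = 49.02 - 1.83x → x_m = 1.3397.
Social marginal benefit = demand + MEB = 49.87 - 0.87x.
Set SMB = MC: 49.87 - 0.87x = 42.00 + 3.41x → x* = 1.8388.
The welfare-loss triangle has base |x_m − x*| and height MEB(x_m) (the vertical gap between SMB and MC is zero at x* and MEB at x_m).
DWL = ½ × 0.4991 × 2.1361 = 0.5331.

DWL = $0.53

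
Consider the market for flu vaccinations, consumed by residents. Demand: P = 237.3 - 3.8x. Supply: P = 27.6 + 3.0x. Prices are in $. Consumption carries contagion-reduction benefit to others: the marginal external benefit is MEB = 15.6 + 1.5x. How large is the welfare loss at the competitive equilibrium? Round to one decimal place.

Market equilibrium (private): 27.6 + 3.0x = 237.3 - 3.8x → x_m = 30.8382.
Social marginal benefit = demand + MEB = 252.9 - 2.3x.
Set SMB = MC: 252.9 - 2.3x = 27.6 + 3.0x → x* = 42.5094.
Between x* and x_m the wedge SMB − MC runs linearly from 0 to MEB(x_m), so the loss is a triangle.
DWL = ½ × 11.6712 × 61.8574 = 360.9750.

DWL = $361.0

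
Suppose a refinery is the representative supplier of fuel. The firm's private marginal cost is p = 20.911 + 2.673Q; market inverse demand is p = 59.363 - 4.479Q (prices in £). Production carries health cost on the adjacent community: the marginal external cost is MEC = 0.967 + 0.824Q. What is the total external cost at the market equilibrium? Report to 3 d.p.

£17.108

Market equilibrium (private): 20.911 + 2.673Q = 59.363 - 4.479Q → Q_m = 5.3764.
Total external cost = ∫₀^{Q_m} (0.967 + 0.824Q) dQ = 0.967×5.3764 + ½×0.824×5.3764² = 17.1081.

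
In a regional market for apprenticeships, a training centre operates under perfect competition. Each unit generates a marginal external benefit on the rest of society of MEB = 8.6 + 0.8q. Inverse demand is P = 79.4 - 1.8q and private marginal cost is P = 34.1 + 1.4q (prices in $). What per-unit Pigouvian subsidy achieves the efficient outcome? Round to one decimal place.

subsidy = $26.6 per unit

Social marginal cost = private MC − MEB = 25.5 + 0.6q.
Set SMC = demand: 25.5 + 0.6q = 79.4 - 1.8q → q* = 22.4583.
The Pigouvian subsidy equals MEB at q*: 8.6 + 0.8×22.4583 = 26.5666.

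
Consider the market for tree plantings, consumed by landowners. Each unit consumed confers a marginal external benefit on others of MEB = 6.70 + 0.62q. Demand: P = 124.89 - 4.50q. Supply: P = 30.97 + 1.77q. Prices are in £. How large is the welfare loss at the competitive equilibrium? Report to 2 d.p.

Market equilibrium (private): 30.97 + 1.77q = 124.89 - 4.50q → q_m = 14.9793.
Social marginal benefit = demand + MEB = 131.59 - 3.88q.
Set SMB = MC: 131.59 - 3.88q = 30.97 + 1.77q → q* = 17.8088.
The loss is the area between SMB and MC from q* to q_m; with linear curves that's a triangle of height MEB(q_m).
DWL = ½ × 2.8295 × 15.9871 = 22.6177.

DWL = £22.62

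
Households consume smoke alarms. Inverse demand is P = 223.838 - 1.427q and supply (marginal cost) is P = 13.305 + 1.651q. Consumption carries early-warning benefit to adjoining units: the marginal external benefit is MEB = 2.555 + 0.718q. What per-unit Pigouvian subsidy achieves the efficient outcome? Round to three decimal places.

Social marginal benefit = demand + MEB = 226.393 - 0.709q.
Set SMB = MC: 226.393 - 0.709q = 13.305 + 1.651q → q* = 90.2915.
The Pigouvian subsidy equals MEB at q*: 2.555 + 0.718×90.2915 = 67.3843.

subsidy = 67.384 per unit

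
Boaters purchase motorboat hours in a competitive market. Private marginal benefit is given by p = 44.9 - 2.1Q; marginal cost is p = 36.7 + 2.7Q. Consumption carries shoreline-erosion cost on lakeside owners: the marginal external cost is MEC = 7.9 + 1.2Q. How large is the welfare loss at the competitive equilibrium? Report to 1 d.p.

Market equilibrium (private): 36.7 + 2.7Q = 44.9 - 2.1Q → Q_m = 1.7083.
Social marginal benefit = demand − MEC = 37.0 - 3.3Q.
Set SMB = MC: 37.0 - 3.3Q = 36.7 + 2.7Q → Q* = 0.0500.
The welfare-loss triangle has base |Q_m − Q*| and height MEC(Q_m) (the vertical gap between SMB and MC is zero at Q* and MEC at Q_m).
DWL = ½ × 1.6583 × 9.9500 = 8.2500.

DWL = 8.3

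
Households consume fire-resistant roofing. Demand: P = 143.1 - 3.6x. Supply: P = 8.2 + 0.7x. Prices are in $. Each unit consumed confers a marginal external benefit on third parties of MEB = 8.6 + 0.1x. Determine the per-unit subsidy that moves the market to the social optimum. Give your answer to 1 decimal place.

subsidy = $12.0 per unit

Social marginal benefit = demand + MEB = 151.7 - 3.5x.
Set SMB = MC: 151.7 - 3.5x = 8.2 + 0.7x → x* = 34.1667.
The Pigouvian subsidy equals MEB at x*: 8.6 + 0.1×34.1667 = 12.0167.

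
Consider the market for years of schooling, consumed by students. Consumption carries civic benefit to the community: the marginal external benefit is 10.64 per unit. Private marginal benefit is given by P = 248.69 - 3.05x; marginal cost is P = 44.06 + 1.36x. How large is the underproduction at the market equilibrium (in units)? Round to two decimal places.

2.41 units

Market equilibrium (private): 44.06 + 1.36x = 248.69 - 3.05x → x_m = 46.4014.
Social marginal benefit = demand + MEB = 259.33 - 3.05x.
Set SMB = MC: 259.33 - 3.05x = 44.06 + 1.36x → x* = 48.8141.
Gap = |46.4014 − 48.8141| = 2.4127.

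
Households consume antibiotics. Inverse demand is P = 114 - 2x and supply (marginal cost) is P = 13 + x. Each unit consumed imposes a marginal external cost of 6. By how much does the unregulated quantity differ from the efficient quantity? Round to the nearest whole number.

Market equilibrium (private): 13 + x = 114 - 2x → x_m = 33.6667.
Social marginal benefit = demand − MEC = 108 - 2x.
Set SMB = MC: 108 - 2x = 13 + x → x* = 31.6667.
Gap = |33.6667 − 31.6667| = 2.0000.

2 units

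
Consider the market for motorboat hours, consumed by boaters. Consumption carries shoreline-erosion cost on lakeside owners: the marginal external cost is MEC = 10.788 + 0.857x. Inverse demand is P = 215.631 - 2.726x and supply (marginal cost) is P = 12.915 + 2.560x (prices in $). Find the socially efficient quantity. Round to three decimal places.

Social marginal benefit = demand − MEC = 204.843 - 3.583x.
Set SMB = MC: 204.843 - 3.583x = 12.915 + 2.560x → x* = 31.2434.

x* = 31.243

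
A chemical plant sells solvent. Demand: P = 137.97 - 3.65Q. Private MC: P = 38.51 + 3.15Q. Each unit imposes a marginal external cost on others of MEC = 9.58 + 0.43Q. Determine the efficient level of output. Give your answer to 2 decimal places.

Social marginal cost = private MC + MEC = 48.09 + 3.58Q.
Set SMC = demand: 48.09 + 3.58Q = 137.97 - 3.65Q → Q* = 12.4315.

Q* = 12.43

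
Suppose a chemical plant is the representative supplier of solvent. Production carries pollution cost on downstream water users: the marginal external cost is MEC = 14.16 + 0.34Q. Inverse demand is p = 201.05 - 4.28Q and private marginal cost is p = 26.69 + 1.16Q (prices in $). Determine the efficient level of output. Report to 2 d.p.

Social marginal cost = private MC + MEC = 40.85 + 1.50Q.
Set SMC = demand: 40.85 + 1.50Q = 201.05 - 4.28Q → Q* = 27.7163.

Q* = 27.72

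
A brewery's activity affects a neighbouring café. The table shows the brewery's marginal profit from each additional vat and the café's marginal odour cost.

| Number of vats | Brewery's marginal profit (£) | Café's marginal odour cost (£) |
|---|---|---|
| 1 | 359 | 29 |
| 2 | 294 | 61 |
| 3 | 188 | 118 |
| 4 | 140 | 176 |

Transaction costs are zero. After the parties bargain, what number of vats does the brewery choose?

Bargaining reaches the level where marginal profit last exceeds marginal odour cost.
That holds through level 3 (188 ≥ 118) but not at 4 (140 < 176).

3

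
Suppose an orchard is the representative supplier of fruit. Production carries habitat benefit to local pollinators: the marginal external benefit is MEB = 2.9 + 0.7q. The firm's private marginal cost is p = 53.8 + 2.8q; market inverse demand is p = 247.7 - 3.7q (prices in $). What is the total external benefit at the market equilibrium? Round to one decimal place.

$398.0

Market equilibrium (private): 53.8 + 2.8q = 247.7 - 3.7q → q_m = 29.8308.
Total external benefit = ∫₀^{q_m} (2.9 + 0.7q) dq = 2.9×29.8308 + ½×0.7×29.8308² = 397.9661.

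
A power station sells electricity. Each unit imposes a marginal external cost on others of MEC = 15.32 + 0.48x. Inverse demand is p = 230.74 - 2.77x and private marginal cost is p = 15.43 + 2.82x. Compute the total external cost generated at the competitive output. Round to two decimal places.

946.13

Market equilibrium (private): 15.43 + 2.82x = 230.74 - 2.77x → x_m = 38.5170.
Total external cost = ∫₀^{x_m} (15.32 + 0.48x) dx = 15.32×38.5170 + ½×0.48×38.5170² = 946.1347.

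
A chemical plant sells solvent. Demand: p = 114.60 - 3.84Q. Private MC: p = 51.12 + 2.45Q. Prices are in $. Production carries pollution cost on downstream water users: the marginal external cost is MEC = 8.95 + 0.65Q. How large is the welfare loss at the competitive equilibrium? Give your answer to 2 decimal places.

Market equilibrium (private): 51.12 + 2.45Q = 114.60 - 3.84Q → Q_m = 10.0922.
Social marginal cost = private MC + MEC = 60.07 + 3.10Q.
Set SMC = demand: 60.07 + 3.10Q = 114.60 - 3.84Q → Q* = 7.8573.
The welfare-loss triangle has base |Q_m − Q*| and height MEC(Q_m) (the vertical gap between SMC and demand is zero at Q* and MEC at Q_m).
DWL = ½ × 2.2349 × 15.5099 = 17.3315.

DWL = $17.33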